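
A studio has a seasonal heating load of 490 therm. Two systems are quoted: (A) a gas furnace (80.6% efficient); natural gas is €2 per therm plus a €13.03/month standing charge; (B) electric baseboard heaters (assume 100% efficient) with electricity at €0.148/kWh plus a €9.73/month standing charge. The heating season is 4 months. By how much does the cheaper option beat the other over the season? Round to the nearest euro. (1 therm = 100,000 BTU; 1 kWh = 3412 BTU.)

€896

Heat load = 490 therm × 100,000 = 49,000,000 BTU
Gas: input = 49,000,000 / 0.806 = 60,794,045 BTU = 607.9 therm → 607.9 × €2 = €1,215.88; + 4 × €13.03 standing = €1,268.00
Electric: 49,000,000 BTU / 3412 = 14,360 kWh → × €0.148 = €2,125.44; + 4 × €9.73 standing = €2,164.36
Difference = |€1,268.00 − €2,164.36| = €896.36 ≈ €896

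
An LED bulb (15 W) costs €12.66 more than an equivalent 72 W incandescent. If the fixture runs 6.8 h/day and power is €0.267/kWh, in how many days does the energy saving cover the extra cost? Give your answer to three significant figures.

122 days

Power saved = 72 − 15 = 57 W
Daily energy saved = 57 W × 6.8 h = 387.6 Wh = 0.3876 kWh
Daily savings = 0.3876 × €0.267 = €0.1035
Payback = €12.66 / €0.1035 per day = 122.3 days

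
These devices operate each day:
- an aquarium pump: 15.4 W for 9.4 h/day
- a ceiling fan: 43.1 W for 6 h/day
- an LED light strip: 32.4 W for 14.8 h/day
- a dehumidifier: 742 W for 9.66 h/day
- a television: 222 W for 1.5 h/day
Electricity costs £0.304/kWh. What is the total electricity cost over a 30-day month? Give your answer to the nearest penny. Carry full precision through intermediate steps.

£76.46

aquarium pump: 15.4 W × 9.4 h × 30 d = 4,343 Wh = 4.343 kWh
ceiling fan: 43.1 W × 6 h × 30 d = 7,758 Wh = 7.758 kWh
LED light strip: 32.4 W × 14.8 h × 30 d = 14,386 Wh = 14.39 kWh
dehumidifier: 742 W × 9.66 h × 30 d = 215,032 Wh = 215 kWh
television: 222 W × 1.5 h × 30 d = 9,990 Wh = 9.99 kWh
Total energy = 4.343 + 7.758 + 14.39 + 215 + 9.99 = 251.5 kWh
Cost = 251.5 kWh × £0.304 = £76.46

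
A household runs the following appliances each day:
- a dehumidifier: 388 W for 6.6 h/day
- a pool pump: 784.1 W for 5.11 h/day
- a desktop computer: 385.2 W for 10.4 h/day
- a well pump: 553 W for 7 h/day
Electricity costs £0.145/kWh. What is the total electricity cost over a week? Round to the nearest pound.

£15

dehumidifier: 388 W × 6.6 h × 7 d = 17,926 Wh = 17.93 kWh
pool pump: 784.1 W × 5.11 h × 7 d = 28,047 Wh = 28.05 kWh
desktop computer: 385.2 W × 10.4 h × 7 d = 28,043 Wh = 28.04 kWh
well pump: 553 W × 7 h × 7 d = 27,097 Wh = 27.1 kWh
Total energy = 17.93 + 28.05 + 28.04 + 27.1 = 101.1 kWh
Cost = 101.1 kWh × £0.145 = £14.66 ≈ £15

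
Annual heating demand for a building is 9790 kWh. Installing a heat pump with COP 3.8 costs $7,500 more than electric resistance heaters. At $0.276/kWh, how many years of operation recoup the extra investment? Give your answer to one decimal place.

3.8 years

Resistance: 9790 kWh × $0.276 = $2,702.04/yr
Heat pump: 9790 / 3.8 = 2576 kWh in → × $0.276 = $711.06/yr
Annual savings = $1,990.98
Payback = $7,500 / $1,990.98 = 3.77 years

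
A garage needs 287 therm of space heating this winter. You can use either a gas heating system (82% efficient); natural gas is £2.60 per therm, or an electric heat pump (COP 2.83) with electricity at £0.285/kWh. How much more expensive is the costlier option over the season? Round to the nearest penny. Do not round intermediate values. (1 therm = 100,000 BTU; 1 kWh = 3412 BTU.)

£62.91

Heat load = 287 therm × 100,000 = 28,700,000 BTU
Gas: input = 28,700,000 / 0.82 = 35,000,000 BTU = 350 therm → 350 × £2.60 = £910.00
Heat pump: 28,700,000 BTU / 3412 = 8,411 kWh heat; / 2.83 = 2,972 kWh in → × £0.285 = £847.09
Difference = |£910.00 − £847.09| = £62.91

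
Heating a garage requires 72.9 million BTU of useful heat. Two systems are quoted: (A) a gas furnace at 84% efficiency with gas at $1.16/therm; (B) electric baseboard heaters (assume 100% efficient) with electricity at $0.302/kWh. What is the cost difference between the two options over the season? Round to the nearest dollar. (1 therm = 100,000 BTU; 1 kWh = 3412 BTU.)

Heat load = 72.9 × 10⁶ BTU = 72,900,000 BTU
Gas: input = 72,900,000 / 0.84 = 86,785,714 BTU = 867.9 therm → 867.9 × $1.16 = $1,006.71
Electric: 72,900,000 BTU / 3412 = 21,370 kWh → × $0.302 = $6,452.46
Difference = |$1,006.71 − $6,452.46| = $5,445.75 ≈ $5446

$5446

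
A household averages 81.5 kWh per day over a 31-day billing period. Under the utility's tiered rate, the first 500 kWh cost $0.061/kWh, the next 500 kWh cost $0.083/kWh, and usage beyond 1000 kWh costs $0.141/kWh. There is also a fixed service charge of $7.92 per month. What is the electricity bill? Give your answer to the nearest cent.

$295.16

Usage = 81.5 kWh/day × 31 days = 2526.5 kWh
First 500 kWh × $0.061 = $30.50
Next 500 kWh × $0.083 = $41.50
Remaining 1526.5 kWh × $0.141 = $215.24
Energy charge = $287.24; + service $7.92 = $295.16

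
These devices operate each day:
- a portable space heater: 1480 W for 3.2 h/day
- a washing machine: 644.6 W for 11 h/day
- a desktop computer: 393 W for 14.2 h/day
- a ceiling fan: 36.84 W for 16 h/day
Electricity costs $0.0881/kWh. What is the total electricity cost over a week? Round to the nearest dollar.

portable space heater: 1480 W × 3.2 h × 7 d = 33,152 Wh = 33.15 kWh
washing machine: 644.6 W × 11 h × 7 d = 49,634 Wh = 49.63 kWh
desktop computer: 393 W × 14.2 h × 7 d = 39,064 Wh = 39.06 kWh
ceiling fan: 36.84 W × 16 h × 7 d = 4,126 Wh = 4.126 kWh
Total energy = 33.15 + 49.63 + 39.06 + 4.126 = 126 kWh
Cost = 126 kWh × $0.0881 = $11.10 ≈ $11

$11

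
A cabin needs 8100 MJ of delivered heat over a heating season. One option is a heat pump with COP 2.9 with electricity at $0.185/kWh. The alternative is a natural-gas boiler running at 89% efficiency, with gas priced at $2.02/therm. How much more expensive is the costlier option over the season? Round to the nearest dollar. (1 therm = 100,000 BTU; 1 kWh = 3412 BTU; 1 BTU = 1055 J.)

$31

Heat load = 8100 MJ = 8,100,000,000 J / 1055 = 7,677,725 BTU
Gas: input = 7,677,725 / 0.89 = 8,626,657 BTU = 86.27 therm → 86.27 × $2.02 = $174.26
Heat pump: 7,677,725 BTU / 3412 = 2,250 kWh heat; / 2.9 = 775.9 kWh in → × $0.185 = $143.55
Difference = |$174.26 − $143.55| = $30.71 ≈ $31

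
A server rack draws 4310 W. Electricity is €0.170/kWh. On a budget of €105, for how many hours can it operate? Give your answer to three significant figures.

Energy budget = €105 / €0.170 per kWh = 617.6 kWh = 617,647 Wh
Runtime = 617,647 Wh / 4310 W = 143.3 h

143 h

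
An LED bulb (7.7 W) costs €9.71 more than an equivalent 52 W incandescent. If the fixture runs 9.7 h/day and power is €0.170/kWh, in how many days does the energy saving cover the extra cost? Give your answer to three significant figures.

133 days

Power saved = 52 − 7.7 = 44.3 W
Daily energy saved = 44.3 W × 9.7 h = 429.7 Wh = 0.42971 kWh
Daily savings = 0.42971 × €0.170 = €0.0731
Payback = €9.71 / €0.0731 per day = 132.9 days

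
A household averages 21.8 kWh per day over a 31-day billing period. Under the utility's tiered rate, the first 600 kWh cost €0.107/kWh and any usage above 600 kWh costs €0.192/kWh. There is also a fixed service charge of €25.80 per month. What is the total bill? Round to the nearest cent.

€104.55

Usage = 21.8 kWh/day × 31 days = 675.8 kWh
First 600 kWh × €0.107 = €64.20
Remaining 75.8 kWh × €0.192 = €14.55
Energy charge = €78.75; + service €25.80 = €104.55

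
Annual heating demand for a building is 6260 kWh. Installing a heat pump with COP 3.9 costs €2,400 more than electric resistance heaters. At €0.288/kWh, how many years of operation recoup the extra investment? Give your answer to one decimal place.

Resistance: 6260 kWh × €0.288 = €1,802.88/yr
Heat pump: 6260 / 3.9 = 1605 kWh in → × €0.288 = €462.28/yr
Annual savings = €1,340.60
Payback = €2,400 / €1,340.60 = 1.79 years

1.8 years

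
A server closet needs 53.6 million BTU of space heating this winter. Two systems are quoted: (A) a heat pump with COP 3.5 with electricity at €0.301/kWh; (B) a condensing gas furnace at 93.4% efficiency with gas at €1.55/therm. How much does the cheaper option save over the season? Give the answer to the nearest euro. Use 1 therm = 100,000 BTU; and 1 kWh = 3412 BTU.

Heat load = 53.6 × 10⁶ BTU = 53,600,000 BTU
Gas: input = 53,600,000 / 0.934 = 57,387,580 BTU = 573.9 therm → 573.9 × €1.55 = €889.51
Heat pump: 53,600,000 BTU / 3412 = 15,710 kWh heat; / 3.5 = 4,488 kWh in → × €0.301 = €1,351.00
Difference = |€889.51 − €1,351.00| = €461.49 ≈ €461

€461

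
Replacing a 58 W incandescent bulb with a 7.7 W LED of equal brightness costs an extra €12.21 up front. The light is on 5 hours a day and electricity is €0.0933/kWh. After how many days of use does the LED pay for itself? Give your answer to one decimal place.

520.4 days

Power saved = 58 − 7.7 = 50.3 W
Daily energy saved = 50.3 W × 5 h = 251.5 Wh = 0.2515 kWh
Daily savings = 0.2515 × €0.0933 = €0.0235
Payback = €12.21 / €0.0235 per day = 520.4 days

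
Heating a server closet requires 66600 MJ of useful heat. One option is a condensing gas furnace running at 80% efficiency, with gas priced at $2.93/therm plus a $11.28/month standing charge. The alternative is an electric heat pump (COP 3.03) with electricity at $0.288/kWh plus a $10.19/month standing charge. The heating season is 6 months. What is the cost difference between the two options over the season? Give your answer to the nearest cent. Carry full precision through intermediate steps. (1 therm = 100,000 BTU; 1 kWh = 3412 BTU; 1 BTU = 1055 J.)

$560.02

Heat load = 66600 MJ = 66,600,000,000 J / 1055 = 63,127,962 BTU
Gas: input = 63,127,962 / 0.80 = 78,909,953 BTU = 789.1 therm → 789.1 × $2.93 = $2,312.06; + 6 × $11.28 standing = $2,379.74
Heat pump: 63,127,962 BTU / 3412 = 18,500 kWh heat; / 3.03 = 6,106 kWh in → × $0.288 = $1,758.58; + 6 × $10.19 standing = $1,819.72
Difference = |$2,379.74 − $1,819.72| = $560.02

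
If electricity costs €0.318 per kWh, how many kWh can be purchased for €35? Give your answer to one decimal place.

€35 / €0.318 per kWh = 110.1 kWh

110.1 kWh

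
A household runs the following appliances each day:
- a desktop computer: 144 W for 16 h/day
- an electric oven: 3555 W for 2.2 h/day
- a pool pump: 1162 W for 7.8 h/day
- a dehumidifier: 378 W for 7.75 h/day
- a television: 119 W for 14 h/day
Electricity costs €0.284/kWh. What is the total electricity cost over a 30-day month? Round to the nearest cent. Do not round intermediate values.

desktop computer: 144 W × 16 h × 30 d = 69,120 Wh = 69.12 kWh
electric oven: 3555 W × 2.2 h × 30 d = 234,630 Wh = 234.6 kWh
pool pump: 1162 W × 7.8 h × 30 d = 271,908 Wh = 271.9 kWh
dehumidifier: 378 W × 7.75 h × 30 d = 87,885 Wh = 87.89 kWh
television: 119 W × 14 h × 30 d = 49,980 Wh = 49.98 kWh
Total energy = 69.12 + 234.6 + 271.9 + 87.89 + 49.98 = 713.5 kWh
Cost = 713.5 kWh × €0.284 = €202.64

€202.64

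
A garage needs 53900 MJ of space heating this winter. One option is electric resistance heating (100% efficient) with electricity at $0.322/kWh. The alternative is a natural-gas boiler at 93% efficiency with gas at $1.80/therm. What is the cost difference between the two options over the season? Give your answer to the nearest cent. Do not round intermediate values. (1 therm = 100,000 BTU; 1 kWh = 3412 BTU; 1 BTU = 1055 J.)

$3832.67

Heat load = 53900 MJ = 53,900,000,000 J / 1055 = 51,090,047 BTU
Gas: input = 51,090,047 / 0.93 = 54,935,535 BTU = 549.4 therm → 549.4 × $1.80 = $988.84
Electric: 51,090,047 BTU / 3412 = 14,970 kWh → × $0.322 = $4,821.51
Difference = |$988.84 − $4,821.51| = $3,832.67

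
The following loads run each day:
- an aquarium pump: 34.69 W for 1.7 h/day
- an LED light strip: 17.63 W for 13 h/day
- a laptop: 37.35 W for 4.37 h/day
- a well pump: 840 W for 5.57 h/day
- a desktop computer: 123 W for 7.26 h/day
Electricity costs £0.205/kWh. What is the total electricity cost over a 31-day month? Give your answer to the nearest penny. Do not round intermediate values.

aquarium pump: 34.69 W × 1.7 h × 31 d = 1,828 Wh = 1.828 kWh
LED light strip: 17.63 W × 13 h × 31 d = 7,105 Wh = 7.105 kWh
laptop: 37.35 W × 4.37 h × 31 d = 5,060 Wh = 5.06 kWh
well pump: 840 W × 5.57 h × 31 d = 145,043 Wh = 145 kWh
desktop computer: 123 W × 7.26 h × 31 d = 27,682 Wh = 27.68 kWh
Total energy = 1.828 + 7.105 + 5.06 + 145 + 27.68 = 186.7 kWh
Cost = 186.7 kWh × £0.205 = £38.28

£38.28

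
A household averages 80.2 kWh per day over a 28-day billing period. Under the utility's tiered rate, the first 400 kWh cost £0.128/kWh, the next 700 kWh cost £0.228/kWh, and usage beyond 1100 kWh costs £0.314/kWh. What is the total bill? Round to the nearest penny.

£570.52

Usage = 80.2 kWh/day × 28 days = 2245.6 kWh
First 400 kWh × £0.128 = £51.20
Next 700 kWh × £0.228 = £159.60
Remaining 1145.6 kWh × £0.314 = £359.72
Total = £570.52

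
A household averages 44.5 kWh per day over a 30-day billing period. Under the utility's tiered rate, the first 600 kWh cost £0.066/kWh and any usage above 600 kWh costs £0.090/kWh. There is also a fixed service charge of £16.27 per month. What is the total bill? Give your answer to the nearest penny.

Usage = 44.5 kWh/day × 30 days = 1335 kWh
First 600 kWh × £0.066 = £39.60
Remaining 735 kWh × £0.090 = £66.15
Energy charge = £105.75; + service £16.27 = £122.02

£122.02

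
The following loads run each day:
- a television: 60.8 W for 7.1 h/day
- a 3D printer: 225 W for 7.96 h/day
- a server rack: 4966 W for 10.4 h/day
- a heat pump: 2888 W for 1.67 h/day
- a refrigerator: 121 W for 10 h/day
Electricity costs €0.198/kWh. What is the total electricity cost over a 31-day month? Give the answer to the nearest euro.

€368

television: 60.8 W × 7.1 h × 31 d = 13,382 Wh = 13.38 kWh
3D printer: 225 W × 7.96 h × 31 d = 55,521 Wh = 55.52 kWh
server rack: 4966 W × 10.4 h × 31 d = 1,601,038 Wh = 1,601 kWh
heat pump: 2888 W × 1.67 h × 31 d = 149,512 Wh = 149.5 kWh
refrigerator: 121 W × 10 h × 31 d = 37,510 Wh = 37.51 kWh
Total energy = 13.38 + 55.52 + 1,601 + 149.5 + 37.51 = 1,857 kWh
Cost = 1,857 kWh × €0.198 = €367.68 ≈ €368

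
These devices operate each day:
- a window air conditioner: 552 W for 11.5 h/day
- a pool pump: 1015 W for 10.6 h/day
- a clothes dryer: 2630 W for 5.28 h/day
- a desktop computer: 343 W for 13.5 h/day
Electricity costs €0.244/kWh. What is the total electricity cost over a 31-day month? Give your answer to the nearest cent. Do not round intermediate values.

window air conditioner: 552 W × 11.5 h × 31 d = 196,788 Wh = 196.8 kWh
pool pump: 1015 W × 10.6 h × 31 d = 333,529 Wh = 333.5 kWh
clothes dryer: 2630 W × 5.28 h × 31 d = 430,478 Wh = 430.5 kWh
desktop computer: 343 W × 13.5 h × 31 d = 143,546 Wh = 143.5 kWh
Total energy = 196.8 + 333.5 + 430.5 + 143.5 = 1,104 kWh
Cost = 1,104 kWh × €0.244 = €269.46

€269.46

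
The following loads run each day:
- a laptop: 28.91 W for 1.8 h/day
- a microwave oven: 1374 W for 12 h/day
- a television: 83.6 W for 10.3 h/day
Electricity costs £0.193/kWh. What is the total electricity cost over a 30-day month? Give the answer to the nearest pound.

£101

laptop: 28.91 W × 1.8 h × 30 d = 1,561 Wh = 1.561 kWh
microwave oven: 1374 W × 12 h × 30 d = 494,640 Wh = 494.6 kWh
television: 83.6 W × 10.3 h × 30 d = 25,832 Wh = 25.83 kWh
Total energy = 1.561 + 494.6 + 25.83 = 522 kWh
Cost = 522 kWh × £0.193 = £100.75 ≈ £101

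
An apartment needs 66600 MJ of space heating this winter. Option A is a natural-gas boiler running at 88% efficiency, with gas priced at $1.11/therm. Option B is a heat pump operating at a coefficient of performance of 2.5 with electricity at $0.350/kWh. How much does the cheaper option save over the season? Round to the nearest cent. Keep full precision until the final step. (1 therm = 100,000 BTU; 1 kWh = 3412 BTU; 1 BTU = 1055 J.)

$1793.97

Heat load = 66600 MJ = 66,600,000,000 J / 1055 = 63,127,962 BTU
Gas: input = 63,127,962 / 0.88 = 71,736,321 BTU = 717.4 therm → 717.4 × $1.11 = $796.27
Heat pump: 63,127,962 BTU / 3412 = 18,500 kWh heat; / 2.5 = 7,401 kWh in → × $0.350 = $2,590.24
Difference = |$796.27 − $2,590.24| = $1,793.97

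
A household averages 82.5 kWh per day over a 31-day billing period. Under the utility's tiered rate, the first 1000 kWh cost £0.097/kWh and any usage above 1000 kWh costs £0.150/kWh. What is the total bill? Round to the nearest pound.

£331

Usage = 82.5 kWh/day × 31 days = 2557.5 kWh
First 1000 kWh × £0.097 = £97.00
Remaining 1557.5 kWh × £0.150 = £233.62
Total = £330.62 ≈ £331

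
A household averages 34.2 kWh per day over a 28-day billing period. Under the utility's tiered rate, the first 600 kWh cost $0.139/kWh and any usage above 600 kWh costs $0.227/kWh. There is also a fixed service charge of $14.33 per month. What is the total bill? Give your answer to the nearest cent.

Usage = 34.2 kWh/day × 28 days = 957.6 kWh
First 600 kWh × $0.139 = $83.40
Remaining 357.6 kWh × $0.227 = $81.18
Energy charge = $164.58; + service $14.33 = $178.91

$178.91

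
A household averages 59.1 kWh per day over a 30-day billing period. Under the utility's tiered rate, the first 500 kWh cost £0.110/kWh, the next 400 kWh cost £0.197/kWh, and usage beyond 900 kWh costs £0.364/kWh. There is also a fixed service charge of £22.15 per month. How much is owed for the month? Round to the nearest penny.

Usage = 59.1 kWh/day × 30 days = 1773 kWh
First 500 kWh × £0.110 = £55.00
Next 400 kWh × £0.197 = £78.80
Remaining 873 kWh × £0.364 = £317.77
Energy charge = £451.57; + service £22.15 = £473.72

£473.72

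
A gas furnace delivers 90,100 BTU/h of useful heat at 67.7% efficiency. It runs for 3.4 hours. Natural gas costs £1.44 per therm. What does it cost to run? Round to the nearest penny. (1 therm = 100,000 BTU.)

£6.52

Heat delivered = 90,100 BTU/h × 3.4 h = 306,340 BTU
Gas input = 306,340 / 0.677 = 452,496 BTU
= 452,496 / 100,000 = 4.525 therm
Cost = 4.525 × £1.44/therm = £6.52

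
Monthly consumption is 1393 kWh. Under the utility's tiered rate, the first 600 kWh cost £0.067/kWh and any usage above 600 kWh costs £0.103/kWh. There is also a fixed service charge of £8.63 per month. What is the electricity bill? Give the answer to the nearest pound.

First 600 kWh × £0.067 = £40.20
Remaining 793 kWh × £0.103 = £81.68
Energy charge = £121.88; + service £8.63 = £130.51 ≈ £131

£131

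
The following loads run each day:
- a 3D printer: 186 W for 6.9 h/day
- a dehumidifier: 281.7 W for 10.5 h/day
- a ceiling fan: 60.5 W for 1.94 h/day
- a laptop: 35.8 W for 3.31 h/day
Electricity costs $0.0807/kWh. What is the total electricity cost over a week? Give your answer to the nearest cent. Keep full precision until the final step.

3D printer: 186 W × 6.9 h × 7 d = 8,984 Wh = 8.984 kWh
dehumidifier: 281.7 W × 10.5 h × 7 d = 20,705 Wh = 20.7 kWh
ceiling fan: 60.5 W × 1.94 h × 7 d = 822 Wh = 0.8216 kWh
laptop: 35.8 W × 3.31 h × 7 d = 829 Wh = 0.8295 kWh
Total energy = 8.984 + 20.7 + 0.8216 + 0.8295 = 31.34 kWh
Cost = 31.34 kWh × $0.0807 = $2.53

$2.53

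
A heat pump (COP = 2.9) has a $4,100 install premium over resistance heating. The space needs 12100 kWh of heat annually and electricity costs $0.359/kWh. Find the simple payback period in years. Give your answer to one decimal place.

Resistance: 12100 kWh × $0.359 = $4,343.90/yr
Heat pump: 12100 / 2.9 = 4172 kWh in → × $0.359 = $1,497.90/yr
Annual savings = $2,846.00
Payback = $4,100 / $2,846.00 = 1.44 years

1.4 years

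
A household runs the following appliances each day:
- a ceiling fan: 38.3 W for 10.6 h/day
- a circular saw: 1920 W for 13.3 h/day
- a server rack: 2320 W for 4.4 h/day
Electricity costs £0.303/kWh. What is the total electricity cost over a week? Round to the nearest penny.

ceiling fan: 38.3 W × 10.6 h × 7 d = 2,842 Wh = 2.842 kWh
circular saw: 1920 W × 13.3 h × 7 d = 178,752 Wh = 178.8 kWh
server rack: 2320 W × 4.4 h × 7 d = 71,456 Wh = 71.46 kWh
Total energy = 2.842 + 178.8 + 71.46 = 253 kWh
Cost = 253 kWh × £0.303 = £76.67

£76.67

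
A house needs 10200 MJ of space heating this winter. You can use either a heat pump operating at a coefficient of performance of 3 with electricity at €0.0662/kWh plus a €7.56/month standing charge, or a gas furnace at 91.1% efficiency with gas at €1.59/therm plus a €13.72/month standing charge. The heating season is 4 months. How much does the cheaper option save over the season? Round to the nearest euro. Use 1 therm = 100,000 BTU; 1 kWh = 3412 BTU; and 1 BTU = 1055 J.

€131

Heat load = 10200 MJ = 10,200,000,000 J / 1055 = 9,668,246 BTU
Gas: input = 9,668,246 / 0.911 = 10,612,784 BTU = 106.1 therm → 106.1 × €1.59 = €168.74; + 4 × €13.72 standing = €223.62
Heat pump: 9,668,246 BTU / 3412 = 2,834 kWh heat; / 3 = 944.5 kWh in → × €0.0662 = €62.53; + 4 × €7.56 standing = €92.77
Difference = |€223.62 − €92.77| = €130.86 ≈ €131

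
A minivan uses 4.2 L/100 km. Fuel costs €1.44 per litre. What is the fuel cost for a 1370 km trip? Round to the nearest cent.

€82.86

Fuel = 4.2 L/100 km × 1370 km / 100 = 57.54 L
Cost = 57.54 L × €1.44/L = €82.86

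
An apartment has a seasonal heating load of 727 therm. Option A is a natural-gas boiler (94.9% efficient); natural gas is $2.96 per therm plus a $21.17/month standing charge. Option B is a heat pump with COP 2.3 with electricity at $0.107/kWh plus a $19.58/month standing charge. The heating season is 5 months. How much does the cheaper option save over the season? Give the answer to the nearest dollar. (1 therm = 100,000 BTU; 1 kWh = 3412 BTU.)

Heat load = 727 therm × 100,000 = 72,700,000 BTU
Gas: input = 72,700,000 / 0.949 = 76,606,955 BTU = 766.1 therm → 766.1 × $2.96 = $2,267.57; + 5 × $21.17 standing = $2,373.42
Heat pump: 72,700,000 BTU / 3412 = 21,310 kWh heat; / 2.3 = 9,264 kWh in → × $0.107 = $991.25; + 5 × $19.58 standing = $1,089.15
Difference = |$2,373.42 − $1,089.15| = $1,284.27 ≈ $1284

$1284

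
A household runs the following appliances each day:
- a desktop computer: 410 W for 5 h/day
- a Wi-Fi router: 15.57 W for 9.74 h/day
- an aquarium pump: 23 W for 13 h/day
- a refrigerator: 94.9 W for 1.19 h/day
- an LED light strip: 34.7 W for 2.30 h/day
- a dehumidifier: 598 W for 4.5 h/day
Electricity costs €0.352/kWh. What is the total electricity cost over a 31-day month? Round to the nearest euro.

desktop computer: 410 W × 5 h × 31 d = 63,550 Wh = 63.55 kWh
Wi-Fi router: 15.57 W × 9.74 h × 31 d = 4,701 Wh = 4.701 kWh
aquarium pump: 23 W × 13 h × 31 d = 9,269 Wh = 9.269 kWh
refrigerator: 94.9 W × 1.19 h × 31 d = 3,501 Wh = 3.501 kWh
LED light strip: 34.7 W × 2.30 h × 31 d = 2,474 Wh = 2.474 kWh
dehumidifier: 598 W × 4.5 h × 31 d = 83,421 Wh = 83.42 kWh
Total energy = 63.55 + 4.701 + 9.269 + 3.501 + 2.474 + 83.42 = 166.9 kWh
Cost = 166.9 kWh × €0.352 = €58.75 ≈ €59

€59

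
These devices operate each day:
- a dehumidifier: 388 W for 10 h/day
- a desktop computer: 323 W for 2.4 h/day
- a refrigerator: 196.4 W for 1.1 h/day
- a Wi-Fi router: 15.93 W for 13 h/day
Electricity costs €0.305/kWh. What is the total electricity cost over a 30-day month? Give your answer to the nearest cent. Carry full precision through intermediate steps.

€46.47

dehumidifier: 388 W × 10 h × 30 d = 116,400 Wh = 116.4 kWh
desktop computer: 323 W × 2.4 h × 30 d = 23,256 Wh = 23.26 kWh
refrigerator: 196.4 W × 1.1 h × 30 d = 6,481 Wh = 6.481 kWh
Wi-Fi router: 15.93 W × 13 h × 30 d = 6,213 Wh = 6.213 kWh
Total energy = 116.4 + 23.26 + 6.481 + 6.213 = 152.3 kWh
Cost = 152.3 kWh × €0.305 = €46.47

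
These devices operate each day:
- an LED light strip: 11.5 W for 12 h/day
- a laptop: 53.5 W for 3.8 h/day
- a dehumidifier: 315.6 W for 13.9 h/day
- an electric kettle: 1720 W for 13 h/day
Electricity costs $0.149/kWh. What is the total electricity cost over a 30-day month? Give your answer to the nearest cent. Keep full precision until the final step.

$121.08

LED light strip: 11.5 W × 12 h × 30 d = 4,140 Wh = 4.14 kWh
laptop: 53.5 W × 3.8 h × 30 d = 6,099 Wh = 6.099 kWh
dehumidifier: 315.6 W × 13.9 h × 30 d = 131,605 Wh = 131.6 kWh
electric kettle: 1720 W × 13 h × 30 d = 670,800 Wh = 670.8 kWh
Total energy = 4.14 + 6.099 + 131.6 + 670.8 = 812.6 kWh
Cost = 812.6 kWh × $0.149 = $121.08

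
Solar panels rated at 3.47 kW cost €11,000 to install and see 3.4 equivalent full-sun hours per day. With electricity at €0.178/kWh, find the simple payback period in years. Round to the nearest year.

Daily generation = 3.47 kW × 3.4 h = 11.8 kWh
Annual generation = 11.8 × 365 = 4306.3 kWh
Annual savings = 4306.3 × €0.178 = €766.52
Payback = €11,000 / €766.52 = 14.4 years

14 years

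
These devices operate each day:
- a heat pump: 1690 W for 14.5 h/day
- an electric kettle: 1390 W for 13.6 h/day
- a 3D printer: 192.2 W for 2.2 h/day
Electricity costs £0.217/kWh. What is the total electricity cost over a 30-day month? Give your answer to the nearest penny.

£285.35

heat pump: 1690 W × 14.5 h × 30 d = 735,150 Wh = 735.1 kWh
electric kettle: 1390 W × 13.6 h × 30 d = 567,120 Wh = 567.1 kWh
3D printer: 192.2 W × 2.2 h × 30 d = 12,685 Wh = 12.69 kWh
Total energy = 735.1 + 567.1 + 12.69 = 1,315 kWh
Cost = 1,315 kWh × £0.217 = £285.35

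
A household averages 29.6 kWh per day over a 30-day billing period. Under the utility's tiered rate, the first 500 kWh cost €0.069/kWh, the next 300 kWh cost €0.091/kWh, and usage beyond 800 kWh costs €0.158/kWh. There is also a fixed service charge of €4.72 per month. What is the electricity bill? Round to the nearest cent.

€80.42

Usage = 29.6 kWh/day × 30 days = 888 kWh
First 500 kWh × €0.069 = €34.50
Next 300 kWh × €0.091 = €27.30
Remaining 88 kWh × €0.158 = €13.90
Energy charge = €75.70; + service €4.72 = €80.42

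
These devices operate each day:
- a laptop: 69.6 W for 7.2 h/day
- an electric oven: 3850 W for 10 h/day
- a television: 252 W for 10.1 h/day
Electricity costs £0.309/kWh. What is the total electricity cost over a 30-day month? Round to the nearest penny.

£385.13

laptop: 69.6 W × 7.2 h × 30 d = 15,034 Wh = 15.03 kWh
electric oven: 3850 W × 10 h × 30 d = 1,155,000 Wh = 1,155 kWh
television: 252 W × 10.1 h × 30 d = 76,356 Wh = 76.36 kWh
Total energy = 15.03 + 1,155 + 76.36 = 1,246 kWh
Cost = 1,246 kWh × £0.309 = £385.13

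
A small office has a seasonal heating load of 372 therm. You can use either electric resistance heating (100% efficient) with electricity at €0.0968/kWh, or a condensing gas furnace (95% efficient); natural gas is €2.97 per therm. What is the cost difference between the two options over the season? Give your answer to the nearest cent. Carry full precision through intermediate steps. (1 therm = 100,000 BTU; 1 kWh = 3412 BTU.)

Heat load = 372 therm × 100,000 = 37,200,000 BTU
Gas: input = 37,200,000 / 0.95 = 39,157,895 BTU = 391.6 therm → 391.6 × €2.97 = €1,162.99
Electric: 37,200,000 BTU / 3412 = 10,900 kWh → × €0.0968 = €1,055.38
Difference = |€1,162.99 − €1,055.38| = €107.61

€107.61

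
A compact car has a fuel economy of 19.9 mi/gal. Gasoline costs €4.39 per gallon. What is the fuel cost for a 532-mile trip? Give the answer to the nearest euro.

€117

Fuel = 532 mi / 19.9 mpg = 26.73 gal
Cost = 26.73 gal × €4.39/gal = €117.36 ≈ €117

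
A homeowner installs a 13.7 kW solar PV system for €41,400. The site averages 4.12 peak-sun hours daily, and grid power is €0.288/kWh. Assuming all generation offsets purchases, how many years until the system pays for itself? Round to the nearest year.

7 years

Daily generation = 13.7 kW × 4.12 h = 56.44 kWh
Annual generation = 56.44 × 365 = 20602 kWh
Annual savings = 20602 × €0.288 = €5,933.39
Payback = €41,400 / €5,933.39 = 6.98 years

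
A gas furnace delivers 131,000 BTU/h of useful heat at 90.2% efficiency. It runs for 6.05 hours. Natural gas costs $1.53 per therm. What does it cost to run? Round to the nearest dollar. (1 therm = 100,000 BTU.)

$13

Heat delivered = 131,000 BTU/h × 6.05 h = 792,550 BTU
Gas input = 792,550 / 0.902 = 878,659 BTU
= 878,659 / 100,000 = 8.787 therm
Cost = 8.787 × $1.53/therm = $13.44 ≈ $13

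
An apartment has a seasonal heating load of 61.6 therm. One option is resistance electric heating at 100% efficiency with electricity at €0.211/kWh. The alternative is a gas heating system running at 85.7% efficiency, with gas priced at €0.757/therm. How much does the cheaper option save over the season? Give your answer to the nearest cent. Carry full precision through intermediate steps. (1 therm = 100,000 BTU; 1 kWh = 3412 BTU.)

€326.53

Heat load = 61.6 therm × 100,000 = 6,160,000 BTU
Gas: input = 6,160,000 / 0.857 = 7,187,865 BTU = 71.88 therm → 71.88 × €0.757 = €54.41
Electric: 6,160,000 BTU / 3412 = 1,805 kWh → × €0.211 = €380.94
Difference = |€54.41 − €380.94| = €326.53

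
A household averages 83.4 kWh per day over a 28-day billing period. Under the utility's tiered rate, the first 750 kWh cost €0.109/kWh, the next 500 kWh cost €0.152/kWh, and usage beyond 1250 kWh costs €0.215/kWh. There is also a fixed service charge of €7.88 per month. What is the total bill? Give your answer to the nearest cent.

Usage = 83.4 kWh/day × 28 days = 2335.2 kWh
First 750 kWh × €0.109 = €81.75
Next 500 kWh × €0.152 = €76.00
Remaining 1085.2 kWh × €0.215 = €233.32
Energy charge = €391.07; + service €7.88 = €398.95

€398.95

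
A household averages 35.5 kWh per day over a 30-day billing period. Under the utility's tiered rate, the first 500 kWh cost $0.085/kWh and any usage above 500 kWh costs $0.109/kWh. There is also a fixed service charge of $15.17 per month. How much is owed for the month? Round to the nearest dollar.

$119

Usage = 35.5 kWh/day × 30 days = 1065 kWh
First 500 kWh × $0.085 = $42.50
Remaining 565 kWh × $0.109 = $61.59
Energy charge = $104.09; + service $15.17 = $119.26 ≈ $119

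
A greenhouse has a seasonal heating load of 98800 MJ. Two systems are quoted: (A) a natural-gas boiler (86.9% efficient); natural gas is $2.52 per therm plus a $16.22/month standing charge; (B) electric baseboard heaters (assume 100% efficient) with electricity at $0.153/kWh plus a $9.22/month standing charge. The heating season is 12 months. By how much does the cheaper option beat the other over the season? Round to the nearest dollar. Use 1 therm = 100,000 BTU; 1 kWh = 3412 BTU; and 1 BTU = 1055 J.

$1400

Heat load = 98800 MJ = 98,800,000,000 J / 1055 = 93,649,289 BTU
Gas: input = 93,649,289 / 0.869 = 107,766,731 BTU = 1,078 therm → 1,078 × $2.52 = $2,715.72; + 12 × $16.22 standing = $2,910.36
Electric: 93,649,289 BTU / 3412 = 27,450 kWh → × $0.153 = $4,199.40; + 12 × $9.22 standing = $4,310.04
Difference = |$2,910.36 − $4,310.04| = $1,399.67 ≈ $1400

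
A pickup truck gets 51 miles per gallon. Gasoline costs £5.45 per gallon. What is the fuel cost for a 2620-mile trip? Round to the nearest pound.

£280

Fuel = 2620 mi / 51 mpg = 51.37 gal
Cost = 51.37 gal × £5.45/gal = £279.98 ≈ £280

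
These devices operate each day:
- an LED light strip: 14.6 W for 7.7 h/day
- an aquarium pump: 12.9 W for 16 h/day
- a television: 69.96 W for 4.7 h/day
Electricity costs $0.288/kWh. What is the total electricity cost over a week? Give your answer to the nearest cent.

LED light strip: 14.6 W × 7.7 h × 7 d = 787 Wh = 0.7869 kWh
aquarium pump: 12.9 W × 16 h × 7 d = 1,445 Wh = 1.445 kWh
television: 69.96 W × 4.7 h × 7 d = 2,302 Wh = 2.302 kWh
Total energy = 0.7869 + 1.445 + 2.302 = 4.533 kWh
Cost = 4.533 kWh × $0.288 = $1.31

$1.31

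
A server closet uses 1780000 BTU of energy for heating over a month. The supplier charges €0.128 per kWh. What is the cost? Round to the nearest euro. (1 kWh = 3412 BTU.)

€67

1780000 BTU × (0.00029308 kWh/BTU) = 521.7 kWh
Cost = 521.7 kWh × €0.128/kWh = €66.78 ≈ €67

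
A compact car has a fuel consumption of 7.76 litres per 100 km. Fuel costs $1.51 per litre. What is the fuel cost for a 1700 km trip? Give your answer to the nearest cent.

Fuel = 7.76 L/100 km × 1700 km / 100 = 131.9 L
Cost = 131.9 L × $1.51/L = $199.20

$199.20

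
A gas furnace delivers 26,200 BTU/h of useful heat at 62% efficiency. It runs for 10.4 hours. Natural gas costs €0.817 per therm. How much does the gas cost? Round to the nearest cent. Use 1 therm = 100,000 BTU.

Heat delivered = 26,200 BTU/h × 10.4 h = 272,480 BTU
Gas input = 272,480 / 0.62 = 439,484 BTU
= 439,484 / 100,000 = 4.395 therm
Cost = 4.395 × €0.817/therm = €3.59

€3.59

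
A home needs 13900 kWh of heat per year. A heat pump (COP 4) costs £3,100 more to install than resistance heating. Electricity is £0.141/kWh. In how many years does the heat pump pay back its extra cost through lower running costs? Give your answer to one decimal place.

2.1 years

Resistance: 13900 kWh × £0.141 = £1,959.90/yr
Heat pump: 13900 / 4 = 3475 kWh in → × £0.141 = £489.97/yr
Annual savings = £1,469.92
Payback = £3,100 / £1,469.92 = 2.11 years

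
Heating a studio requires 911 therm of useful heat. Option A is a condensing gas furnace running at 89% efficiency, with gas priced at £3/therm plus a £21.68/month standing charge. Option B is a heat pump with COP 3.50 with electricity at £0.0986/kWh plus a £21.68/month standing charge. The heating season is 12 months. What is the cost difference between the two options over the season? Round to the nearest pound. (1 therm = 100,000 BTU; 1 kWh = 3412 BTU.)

£2319

Heat load = 911 therm × 100,000 = 91,100,000 BTU
Gas: input = 91,100,000 / 0.89 = 102,359,551 BTU = 1,024 therm → 1,024 × £3 = £3,070.79; + 12 × £21.68 standing = £3,330.95
Heat pump: 91,100,000 BTU / 3412 = 26,700 kWh heat; / 3.50 = 7,629 kWh in → × £0.0986 = £752.17; + 12 × £21.68 standing = £1,012.33
Difference = |£3,330.95 − £1,012.33| = £2,318.61 ≈ £2319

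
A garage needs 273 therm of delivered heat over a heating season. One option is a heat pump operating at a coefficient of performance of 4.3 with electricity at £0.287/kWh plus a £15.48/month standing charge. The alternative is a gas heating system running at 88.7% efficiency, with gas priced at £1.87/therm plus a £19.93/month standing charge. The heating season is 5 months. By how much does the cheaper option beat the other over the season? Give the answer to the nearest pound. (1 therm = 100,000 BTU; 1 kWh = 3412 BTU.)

Heat load = 273 therm × 100,000 = 27,300,000 BTU
Gas: input = 27,300,000 / 0.887 = 30,777,903 BTU = 307.8 therm → 307.8 × £1.87 = £575.55; + 5 × £19.93 standing = £675.20
Heat pump: 27,300,000 BTU / 3412 = 8,001 kWh heat; / 4.3 = 1,861 kWh in → × £0.287 = £534.03; + 5 × £15.48 standing = £611.43
Difference = |£675.20 − £611.43| = £63.77 ≈ £64

£64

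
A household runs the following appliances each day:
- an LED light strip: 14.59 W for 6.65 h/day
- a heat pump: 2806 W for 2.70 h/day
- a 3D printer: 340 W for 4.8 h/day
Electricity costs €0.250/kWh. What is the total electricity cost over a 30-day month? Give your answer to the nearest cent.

€69.79

LED light strip: 14.59 W × 6.65 h × 30 d = 2,911 Wh = 2.911 kWh
heat pump: 2806 W × 2.70 h × 30 d = 227,286 Wh = 227.3 kWh
3D printer: 340 W × 4.8 h × 30 d = 48,960 Wh = 48.96 kWh
Total energy = 2.911 + 227.3 + 48.96 = 279.2 kWh
Cost = 279.2 kWh × €0.250 = €69.79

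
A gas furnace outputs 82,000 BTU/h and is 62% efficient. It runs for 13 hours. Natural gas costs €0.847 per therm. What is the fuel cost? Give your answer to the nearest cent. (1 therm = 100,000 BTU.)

Heat delivered = 82,000 BTU/h × 13 h = 1,066,000 BTU
Gas input = 1,066,000 / 0.62 = 1,719,355 BTU
= 1,719,355 / 100,000 = 17.19 therm
Cost = 17.19 × €0.847/therm = €14.56

€14.56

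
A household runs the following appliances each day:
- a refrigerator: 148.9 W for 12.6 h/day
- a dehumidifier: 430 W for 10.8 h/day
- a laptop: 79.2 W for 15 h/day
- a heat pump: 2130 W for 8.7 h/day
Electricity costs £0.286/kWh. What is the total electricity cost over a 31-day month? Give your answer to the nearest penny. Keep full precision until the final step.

refrigerator: 148.9 W × 12.6 h × 31 d = 58,160 Wh = 58.16 kWh
dehumidifier: 430 W × 10.8 h × 31 d = 143,964 Wh = 144 kWh
laptop: 79.2 W × 15 h × 31 d = 36,828 Wh = 36.83 kWh
heat pump: 2130 W × 8.7 h × 31 d = 574,461 Wh = 574.5 kWh
Total energy = 58.16 + 144 + 36.83 + 574.5 = 813.4 kWh
Cost = 813.4 kWh × £0.286 = £232.64

£232.64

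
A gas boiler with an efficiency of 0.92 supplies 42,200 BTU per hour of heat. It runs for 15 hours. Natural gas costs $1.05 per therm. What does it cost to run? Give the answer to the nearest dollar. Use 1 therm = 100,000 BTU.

$7

Heat delivered = 42,200 BTU/h × 15 h = 633,000 BTU
Gas input = 633,000 / 0.92 = 688,043 BTU
= 688,043 / 100,000 = 6.88 therm
Cost = 6.88 × $1.05/therm = $7.22 ≈ $7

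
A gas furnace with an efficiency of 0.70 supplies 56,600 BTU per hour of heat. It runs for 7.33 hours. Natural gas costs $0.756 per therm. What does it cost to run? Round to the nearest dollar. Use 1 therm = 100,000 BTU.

Heat delivered = 56,600 BTU/h × 7.33 h = 414,878 BTU
Gas input = 414,878 / 0.70 = 592,683 BTU
= 592,683 / 100,000 = 5.927 therm
Cost = 5.927 × $0.756/therm = $4.48 ≈ $4

$4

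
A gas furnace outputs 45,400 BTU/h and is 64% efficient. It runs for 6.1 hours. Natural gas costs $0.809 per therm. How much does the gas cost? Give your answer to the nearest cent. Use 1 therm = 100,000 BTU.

$3.50

Heat delivered = 45,400 BTU/h × 6.1 h = 276,940 BTU
Gas input = 276,940 / 0.64 = 432,719 BTU
= 432,719 / 100,000 = 4.327 therm
Cost = 4.327 × $0.809/therm = $3.50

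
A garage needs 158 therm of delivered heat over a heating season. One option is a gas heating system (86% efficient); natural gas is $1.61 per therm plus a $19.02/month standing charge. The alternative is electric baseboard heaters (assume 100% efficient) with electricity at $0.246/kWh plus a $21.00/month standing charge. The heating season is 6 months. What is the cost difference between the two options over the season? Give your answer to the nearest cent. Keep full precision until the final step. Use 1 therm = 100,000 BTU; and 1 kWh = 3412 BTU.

Heat load = 158 therm × 100,000 = 15,800,000 BTU
Gas: input = 15,800,000 / 0.86 = 18,372,093 BTU = 183.7 therm → 183.7 × $1.61 = $295.79; + 6 × $19.02 standing = $409.91
Electric: 15,800,000 BTU / 3412 = 4,631 kWh → × $0.246 = $1,139.16; + 6 × $21.00 standing = $1,265.16
Difference = |$409.91 − $1,265.16| = $855.25

$855.25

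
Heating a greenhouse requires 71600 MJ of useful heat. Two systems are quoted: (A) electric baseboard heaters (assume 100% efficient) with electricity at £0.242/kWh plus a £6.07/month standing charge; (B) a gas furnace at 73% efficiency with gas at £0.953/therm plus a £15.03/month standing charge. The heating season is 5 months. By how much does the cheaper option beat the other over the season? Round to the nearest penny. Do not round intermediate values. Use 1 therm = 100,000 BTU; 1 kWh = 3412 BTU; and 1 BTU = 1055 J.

Heat load = 71600 MJ = 71,600,000,000 J / 1055 = 67,867,299 BTU
Gas: input = 67,867,299 / 0.73 = 92,968,902 BTU = 929.7 therm → 929.7 × £0.953 = £885.99; + 5 × £15.03 standing = £961.14
Electric: 67,867,299 BTU / 3412 = 19,890 kWh → × £0.242 = £4,813.57; + 5 × £6.07 standing = £4,843.92
Difference = |£961.14 − £4,843.92| = £3,882.77

£3882.77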